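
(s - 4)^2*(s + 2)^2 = s^4 - 4*s^3 - 12*s^2 + 32*s + 64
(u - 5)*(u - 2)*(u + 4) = u^3 - 3*u^2 - 18*u + 40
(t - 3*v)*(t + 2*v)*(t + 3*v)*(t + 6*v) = t^4 + 8*t^3*v + 3*t^2*v^2 - 72*t*v^3 - 108*v^4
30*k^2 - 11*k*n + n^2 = (-6*k + n)*(-5*k + n)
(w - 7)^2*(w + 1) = w^3 - 13*w^2 + 35*w + 49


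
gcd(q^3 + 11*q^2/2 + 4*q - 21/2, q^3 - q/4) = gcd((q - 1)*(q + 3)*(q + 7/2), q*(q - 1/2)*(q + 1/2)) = 1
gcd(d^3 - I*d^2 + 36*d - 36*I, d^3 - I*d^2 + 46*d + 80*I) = 1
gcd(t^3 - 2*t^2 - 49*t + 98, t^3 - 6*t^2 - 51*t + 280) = t + 7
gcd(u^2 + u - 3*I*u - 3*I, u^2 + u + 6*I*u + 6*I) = u + 1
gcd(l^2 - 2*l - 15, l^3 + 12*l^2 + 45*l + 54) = l + 3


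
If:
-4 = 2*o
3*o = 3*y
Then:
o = -2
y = -2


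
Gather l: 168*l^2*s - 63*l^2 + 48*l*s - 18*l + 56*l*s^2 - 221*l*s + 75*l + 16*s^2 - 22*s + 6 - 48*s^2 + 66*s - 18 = l^2*(168*s - 63) + l*(56*s^2 - 173*s + 57) - 32*s^2 + 44*s - 12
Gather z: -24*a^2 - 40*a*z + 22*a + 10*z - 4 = -24*a^2 + 22*a + z*(10 - 40*a) - 4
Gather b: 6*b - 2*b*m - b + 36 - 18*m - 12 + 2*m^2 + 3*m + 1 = b*(5 - 2*m) + 2*m^2 - 15*m + 25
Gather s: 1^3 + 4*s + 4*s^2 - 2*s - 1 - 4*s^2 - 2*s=0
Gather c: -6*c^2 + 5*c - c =-6*c^2 + 4*c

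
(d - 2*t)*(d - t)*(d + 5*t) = d^3 + 2*d^2*t - 13*d*t^2 + 10*t^3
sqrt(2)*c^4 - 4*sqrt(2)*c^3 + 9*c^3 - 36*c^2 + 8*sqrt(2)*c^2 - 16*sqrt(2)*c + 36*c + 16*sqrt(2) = (c - 2)^2*(c + 4*sqrt(2))*(sqrt(2)*c + 1)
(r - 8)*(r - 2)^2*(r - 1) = r^4 - 13*r^3 + 48*r^2 - 68*r + 32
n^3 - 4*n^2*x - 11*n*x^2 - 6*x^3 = (n - 6*x)*(n + x)^2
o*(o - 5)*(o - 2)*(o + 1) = o^4 - 6*o^3 + 3*o^2 + 10*o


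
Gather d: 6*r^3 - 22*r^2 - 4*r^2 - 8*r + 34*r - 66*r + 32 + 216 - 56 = 6*r^3 - 26*r^2 - 40*r + 192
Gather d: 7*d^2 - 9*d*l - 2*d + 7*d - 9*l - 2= 7*d^2 + d*(5 - 9*l) - 9*l - 2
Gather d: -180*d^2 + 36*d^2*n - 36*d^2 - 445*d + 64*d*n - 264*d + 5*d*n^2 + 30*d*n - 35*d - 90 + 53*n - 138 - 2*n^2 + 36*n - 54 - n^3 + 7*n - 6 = d^2*(36*n - 216) + d*(5*n^2 + 94*n - 744) - n^3 - 2*n^2 + 96*n - 288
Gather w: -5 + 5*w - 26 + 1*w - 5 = 6*w - 36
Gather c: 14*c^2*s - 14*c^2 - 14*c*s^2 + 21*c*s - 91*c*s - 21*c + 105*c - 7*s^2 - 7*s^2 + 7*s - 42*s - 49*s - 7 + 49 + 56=c^2*(14*s - 14) + c*(-14*s^2 - 70*s + 84) - 14*s^2 - 84*s + 98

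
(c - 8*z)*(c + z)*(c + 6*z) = c^3 - c^2*z - 50*c*z^2 - 48*z^3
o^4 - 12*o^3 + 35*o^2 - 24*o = o*(o - 8)*(o - 3)*(o - 1)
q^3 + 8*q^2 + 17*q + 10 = (q + 1)*(q + 2)*(q + 5)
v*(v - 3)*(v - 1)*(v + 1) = v^4 - 3*v^3 - v^2 + 3*v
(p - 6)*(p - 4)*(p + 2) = p^3 - 8*p^2 + 4*p + 48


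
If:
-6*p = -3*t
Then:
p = t/2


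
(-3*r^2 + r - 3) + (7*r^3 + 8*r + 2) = 7*r^3 - 3*r^2 + 9*r - 1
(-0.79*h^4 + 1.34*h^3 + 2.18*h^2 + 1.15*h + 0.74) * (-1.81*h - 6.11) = 1.4299*h^5 + 2.4015*h^4 - 12.1332*h^3 - 15.4013*h^2 - 8.3659*h - 4.5214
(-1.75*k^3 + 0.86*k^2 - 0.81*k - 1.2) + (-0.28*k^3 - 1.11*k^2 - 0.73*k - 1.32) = -2.03*k^3 - 0.25*k^2 - 1.54*k - 2.52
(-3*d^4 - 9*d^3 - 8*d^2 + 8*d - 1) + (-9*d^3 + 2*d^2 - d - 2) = -3*d^4 - 18*d^3 - 6*d^2 + 7*d - 3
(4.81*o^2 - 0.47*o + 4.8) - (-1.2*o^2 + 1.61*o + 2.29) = 6.01*o^2 - 2.08*o + 2.51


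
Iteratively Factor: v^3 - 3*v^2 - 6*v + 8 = (v - 1)*(v^2 - 2*v - 8) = (v - 4)*(v - 1)*(v + 2)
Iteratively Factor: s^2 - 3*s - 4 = (s - 4)*(s + 1)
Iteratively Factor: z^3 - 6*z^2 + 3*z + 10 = (z - 5)*(z^2 - z - 2) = (z - 5)*(z - 2)*(z + 1)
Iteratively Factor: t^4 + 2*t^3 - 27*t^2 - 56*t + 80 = (t - 5)*(t^3 + 7*t^2 + 8*t - 16) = (t - 5)*(t + 4)*(t^2 + 3*t - 4) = (t - 5)*(t - 1)*(t + 4)*(t + 4)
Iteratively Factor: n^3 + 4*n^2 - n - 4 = (n - 1)*(n^2 + 5*n + 4) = (n - 1)*(n + 1)*(n + 4)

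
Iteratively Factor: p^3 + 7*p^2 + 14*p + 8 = (p + 4)*(p^2 + 3*p + 2) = (p + 1)*(p + 4)*(p + 2)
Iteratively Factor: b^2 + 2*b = (b + 2)*(b)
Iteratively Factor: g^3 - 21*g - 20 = (g + 1)*(g^2 - g - 20) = (g + 1)*(g + 4)*(g - 5)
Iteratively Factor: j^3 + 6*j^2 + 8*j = (j + 2)*(j^2 + 4*j) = j*(j + 2)*(j + 4)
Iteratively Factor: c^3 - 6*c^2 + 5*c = (c - 1)*(c^2 - 5*c) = c*(c - 1)*(c - 5)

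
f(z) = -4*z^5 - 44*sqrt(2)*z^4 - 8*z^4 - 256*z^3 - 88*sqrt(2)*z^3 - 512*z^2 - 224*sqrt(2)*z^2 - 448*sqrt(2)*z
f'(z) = -20*z^4 - 176*sqrt(2)*z^3 - 32*z^3 - 768*z^2 - 264*sqrt(2)*z^2 - 1024*z - 448*sqrt(2)*z - 448*sqrt(2)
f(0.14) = -106.01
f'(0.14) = -888.78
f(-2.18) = -5.09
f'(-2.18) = 14.27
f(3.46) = -39921.13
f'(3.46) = -34534.38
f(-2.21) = -5.46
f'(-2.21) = 10.10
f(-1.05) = 111.68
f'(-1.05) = 149.41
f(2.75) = -20567.57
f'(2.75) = -20809.06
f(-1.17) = 93.26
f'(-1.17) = 155.81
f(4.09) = -66714.06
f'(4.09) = -51320.97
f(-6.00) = -3765.55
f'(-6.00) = 2977.90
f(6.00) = -237931.11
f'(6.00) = -138262.40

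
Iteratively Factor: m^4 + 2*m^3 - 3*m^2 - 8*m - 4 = (m + 1)*(m^3 + m^2 - 4*m - 4) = (m + 1)^2*(m^2 - 4) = (m - 2)*(m + 1)^2*(m + 2)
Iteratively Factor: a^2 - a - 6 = (a + 2)*(a - 3)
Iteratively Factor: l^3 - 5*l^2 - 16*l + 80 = (l - 5)*(l^2 - 16) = (l - 5)*(l + 4)*(l - 4)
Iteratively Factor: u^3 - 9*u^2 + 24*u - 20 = (u - 2)*(u^2 - 7*u + 10) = (u - 2)^2*(u - 5)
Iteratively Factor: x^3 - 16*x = (x - 4)*(x^2 + 4*x) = x*(x - 4)*(x + 4)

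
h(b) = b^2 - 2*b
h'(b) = 2*b - 2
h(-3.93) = 23.30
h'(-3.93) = -9.86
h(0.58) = -0.82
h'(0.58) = -0.84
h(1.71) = -0.50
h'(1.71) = 1.42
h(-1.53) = 5.40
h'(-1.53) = -5.06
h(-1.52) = 5.35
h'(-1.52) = -5.04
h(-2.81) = 13.52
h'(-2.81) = -7.62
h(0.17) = -0.31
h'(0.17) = -1.66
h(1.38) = -0.86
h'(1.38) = 0.76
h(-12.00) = 168.00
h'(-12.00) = -26.00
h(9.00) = 63.00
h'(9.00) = 16.00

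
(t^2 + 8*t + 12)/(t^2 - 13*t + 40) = (t^2 + 8*t + 12)/(t^2 - 13*t + 40)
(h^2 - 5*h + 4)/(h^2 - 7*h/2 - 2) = 2*(h - 1)/(2*h + 1)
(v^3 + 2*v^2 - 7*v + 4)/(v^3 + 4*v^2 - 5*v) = (v^2 + 3*v - 4)/(v*(v + 5))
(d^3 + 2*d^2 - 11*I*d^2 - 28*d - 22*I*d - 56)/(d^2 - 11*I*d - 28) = d + 2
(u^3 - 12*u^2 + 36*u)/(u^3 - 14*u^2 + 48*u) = (u - 6)/(u - 8)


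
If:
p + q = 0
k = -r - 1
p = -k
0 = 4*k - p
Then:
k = 0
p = 0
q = 0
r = -1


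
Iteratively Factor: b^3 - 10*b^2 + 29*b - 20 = (b - 1)*(b^2 - 9*b + 20) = (b - 4)*(b - 1)*(b - 5)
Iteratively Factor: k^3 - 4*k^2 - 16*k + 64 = (k - 4)*(k^2 - 16) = (k - 4)*(k + 4)*(k - 4)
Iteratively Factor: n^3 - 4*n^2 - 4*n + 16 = (n - 4)*(n^2 - 4) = (n - 4)*(n - 2)*(n + 2)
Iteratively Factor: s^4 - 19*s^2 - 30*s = (s - 5)*(s^3 + 5*s^2 + 6*s) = s*(s - 5)*(s^2 + 5*s + 6) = s*(s - 5)*(s + 3)*(s + 2)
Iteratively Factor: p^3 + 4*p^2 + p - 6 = (p - 1)*(p^2 + 5*p + 6) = (p - 1)*(p + 2)*(p + 3)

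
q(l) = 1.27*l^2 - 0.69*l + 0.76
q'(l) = 2.54*l - 0.69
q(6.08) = 43.51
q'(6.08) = 14.75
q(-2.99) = 14.18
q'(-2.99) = -8.28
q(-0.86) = 2.29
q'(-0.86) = -2.87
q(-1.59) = 5.07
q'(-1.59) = -4.73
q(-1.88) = 6.55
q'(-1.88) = -5.47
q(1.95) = 4.24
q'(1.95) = 4.26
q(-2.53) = 10.63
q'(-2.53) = -7.12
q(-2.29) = 9.00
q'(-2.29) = -6.51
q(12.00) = 175.36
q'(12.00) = 29.79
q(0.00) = 0.76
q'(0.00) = -0.69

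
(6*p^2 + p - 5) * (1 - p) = -6*p^3 + 5*p^2 + 6*p - 5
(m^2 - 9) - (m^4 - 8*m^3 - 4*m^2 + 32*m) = -m^4 + 8*m^3 + 5*m^2 - 32*m - 9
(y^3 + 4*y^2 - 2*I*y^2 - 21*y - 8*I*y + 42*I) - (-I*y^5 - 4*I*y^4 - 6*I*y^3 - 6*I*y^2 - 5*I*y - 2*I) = I*y^5 + 4*I*y^4 + y^3 + 6*I*y^3 + 4*y^2 + 4*I*y^2 - 21*y - 3*I*y + 44*I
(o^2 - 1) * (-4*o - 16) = -4*o^3 - 16*o^2 + 4*o + 16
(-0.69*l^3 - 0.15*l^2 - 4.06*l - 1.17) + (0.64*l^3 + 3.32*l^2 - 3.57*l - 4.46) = -0.0499999999999999*l^3 + 3.17*l^2 - 7.63*l - 5.63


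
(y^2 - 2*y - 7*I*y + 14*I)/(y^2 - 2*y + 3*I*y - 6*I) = (y - 7*I)/(y + 3*I)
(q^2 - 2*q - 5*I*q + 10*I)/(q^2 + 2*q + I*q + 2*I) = (q^2 - q*(2 + 5*I) + 10*I)/(q^2 + q*(2 + I) + 2*I)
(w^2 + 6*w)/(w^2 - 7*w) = (w + 6)/(w - 7)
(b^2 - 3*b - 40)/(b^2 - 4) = (b^2 - 3*b - 40)/(b^2 - 4)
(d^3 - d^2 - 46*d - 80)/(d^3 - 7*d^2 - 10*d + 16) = (d + 5)/(d - 1)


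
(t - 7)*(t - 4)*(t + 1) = t^3 - 10*t^2 + 17*t + 28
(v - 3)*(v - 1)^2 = v^3 - 5*v^2 + 7*v - 3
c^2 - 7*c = c*(c - 7)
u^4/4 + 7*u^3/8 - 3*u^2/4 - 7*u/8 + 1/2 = (u/4 + 1)*(u - 1)*(u - 1/2)*(u + 1)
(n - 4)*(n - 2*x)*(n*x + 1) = n^3*x - 2*n^2*x^2 - 4*n^2*x + n^2 + 8*n*x^2 - 2*n*x - 4*n + 8*x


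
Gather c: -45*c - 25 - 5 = -45*c - 30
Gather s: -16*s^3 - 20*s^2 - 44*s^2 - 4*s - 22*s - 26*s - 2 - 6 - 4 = -16*s^3 - 64*s^2 - 52*s - 12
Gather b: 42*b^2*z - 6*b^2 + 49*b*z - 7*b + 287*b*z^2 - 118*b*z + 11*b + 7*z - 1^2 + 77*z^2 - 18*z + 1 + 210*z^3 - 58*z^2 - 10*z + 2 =b^2*(42*z - 6) + b*(287*z^2 - 69*z + 4) + 210*z^3 + 19*z^2 - 21*z + 2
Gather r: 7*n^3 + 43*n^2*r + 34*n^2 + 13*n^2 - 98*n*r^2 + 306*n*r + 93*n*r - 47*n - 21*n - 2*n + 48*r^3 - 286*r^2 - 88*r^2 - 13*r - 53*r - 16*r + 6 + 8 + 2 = 7*n^3 + 47*n^2 - 70*n + 48*r^3 + r^2*(-98*n - 374) + r*(43*n^2 + 399*n - 82) + 16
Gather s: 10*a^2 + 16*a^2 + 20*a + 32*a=26*a^2 + 52*a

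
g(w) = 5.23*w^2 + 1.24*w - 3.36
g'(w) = 10.46*w + 1.24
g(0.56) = -1.03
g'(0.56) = 7.10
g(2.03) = 20.71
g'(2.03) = 22.47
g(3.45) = 63.17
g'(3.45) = 37.33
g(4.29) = 98.21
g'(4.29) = 46.11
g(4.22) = 95.01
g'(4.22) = 45.38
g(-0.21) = -3.39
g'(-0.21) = -0.96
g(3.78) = 76.06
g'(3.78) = 40.78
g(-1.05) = 1.10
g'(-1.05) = -9.74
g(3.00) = 47.43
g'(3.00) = 32.62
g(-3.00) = 39.99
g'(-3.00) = -30.14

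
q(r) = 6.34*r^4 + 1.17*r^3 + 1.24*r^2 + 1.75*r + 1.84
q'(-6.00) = -5364.53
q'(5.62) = 4628.06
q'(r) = 25.36*r^3 + 3.51*r^2 + 2.48*r + 1.75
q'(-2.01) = -194.99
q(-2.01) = 97.32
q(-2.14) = 125.27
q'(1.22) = 56.05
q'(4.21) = 1966.73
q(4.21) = 2110.16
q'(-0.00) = 1.75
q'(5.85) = 5213.49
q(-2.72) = 329.74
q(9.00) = 42567.70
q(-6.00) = 7999.90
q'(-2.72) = -489.36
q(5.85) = 7714.03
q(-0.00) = 1.84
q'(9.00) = 18795.82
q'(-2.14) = -236.02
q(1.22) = 21.99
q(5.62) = 6583.14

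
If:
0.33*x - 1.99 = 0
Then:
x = 6.03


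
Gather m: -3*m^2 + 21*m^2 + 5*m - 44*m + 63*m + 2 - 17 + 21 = 18*m^2 + 24*m + 6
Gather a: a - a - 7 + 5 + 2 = 0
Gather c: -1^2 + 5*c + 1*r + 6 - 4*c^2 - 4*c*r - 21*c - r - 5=-4*c^2 + c*(-4*r - 16)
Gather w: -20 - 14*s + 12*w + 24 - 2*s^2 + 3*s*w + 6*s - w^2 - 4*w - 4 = -2*s^2 - 8*s - w^2 + w*(3*s + 8)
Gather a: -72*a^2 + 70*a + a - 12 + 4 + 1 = -72*a^2 + 71*a - 7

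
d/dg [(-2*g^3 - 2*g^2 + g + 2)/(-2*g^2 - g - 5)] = (4*g^4 + 4*g^3 + 34*g^2 + 28*g - 3)/(4*g^4 + 4*g^3 + 21*g^2 + 10*g + 25)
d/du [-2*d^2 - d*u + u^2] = -d + 2*u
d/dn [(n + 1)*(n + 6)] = 2*n + 7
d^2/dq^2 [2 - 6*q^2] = -12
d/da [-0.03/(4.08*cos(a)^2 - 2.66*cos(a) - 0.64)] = (0.0798 - 0.2448*cos(a))*sin(a)/(-4.08*cos(a)^2 + 2.66*cos(a) + 0.64)^2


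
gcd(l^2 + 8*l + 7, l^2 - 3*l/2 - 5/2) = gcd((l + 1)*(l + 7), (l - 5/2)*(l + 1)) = l + 1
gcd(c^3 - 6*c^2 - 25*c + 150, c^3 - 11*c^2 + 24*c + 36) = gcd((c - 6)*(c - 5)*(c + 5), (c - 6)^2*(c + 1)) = c - 6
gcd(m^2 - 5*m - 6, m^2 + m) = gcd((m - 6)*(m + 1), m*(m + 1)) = m + 1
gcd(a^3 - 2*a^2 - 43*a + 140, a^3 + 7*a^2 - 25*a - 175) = a^2 + 2*a - 35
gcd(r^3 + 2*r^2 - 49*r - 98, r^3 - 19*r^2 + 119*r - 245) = r - 7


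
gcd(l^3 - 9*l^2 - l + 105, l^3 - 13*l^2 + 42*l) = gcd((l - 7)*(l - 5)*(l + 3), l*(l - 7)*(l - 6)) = l - 7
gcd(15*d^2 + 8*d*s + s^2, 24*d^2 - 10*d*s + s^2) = 1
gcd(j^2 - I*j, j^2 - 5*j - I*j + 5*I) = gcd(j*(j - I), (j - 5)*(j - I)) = j - I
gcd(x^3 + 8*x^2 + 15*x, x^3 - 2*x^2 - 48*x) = x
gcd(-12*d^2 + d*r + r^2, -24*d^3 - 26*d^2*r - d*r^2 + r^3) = 4*d + r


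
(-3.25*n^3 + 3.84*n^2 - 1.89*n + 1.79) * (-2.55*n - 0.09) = 8.2875*n^4 - 9.4995*n^3 + 4.4739*n^2 - 4.3944*n - 0.1611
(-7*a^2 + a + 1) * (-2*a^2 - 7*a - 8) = 14*a^4 + 47*a^3 + 47*a^2 - 15*a - 8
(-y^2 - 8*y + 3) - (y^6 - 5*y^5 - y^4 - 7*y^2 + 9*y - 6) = -y^6 + 5*y^5 + y^4 + 6*y^2 - 17*y + 9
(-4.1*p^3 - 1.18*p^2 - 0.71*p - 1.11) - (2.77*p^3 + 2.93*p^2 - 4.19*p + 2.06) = -6.87*p^3 - 4.11*p^2 + 3.48*p - 3.17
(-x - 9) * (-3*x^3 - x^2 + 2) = 3*x^4 + 28*x^3 + 9*x^2 - 2*x - 18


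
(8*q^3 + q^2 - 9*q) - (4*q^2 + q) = 8*q^3 - 3*q^2 - 10*q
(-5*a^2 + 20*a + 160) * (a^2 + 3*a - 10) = -5*a^4 + 5*a^3 + 270*a^2 + 280*a - 1600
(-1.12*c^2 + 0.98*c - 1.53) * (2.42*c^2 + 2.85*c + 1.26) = -2.7104*c^4 - 0.820400000000001*c^3 - 2.3208*c^2 - 3.1257*c - 1.9278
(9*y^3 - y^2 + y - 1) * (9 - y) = -9*y^4 + 82*y^3 - 10*y^2 + 10*y - 9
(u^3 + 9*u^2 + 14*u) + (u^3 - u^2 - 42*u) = 2*u^3 + 8*u^2 - 28*u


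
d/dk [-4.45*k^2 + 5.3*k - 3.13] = 5.3 - 8.9*k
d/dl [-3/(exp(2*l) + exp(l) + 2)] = (6*exp(l) + 3)*exp(l)/(exp(2*l) + exp(l) + 2)^2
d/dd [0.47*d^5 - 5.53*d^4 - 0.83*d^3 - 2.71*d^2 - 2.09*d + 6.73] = 2.35*d^4 - 22.12*d^3 - 2.49*d^2 - 5.42*d - 2.09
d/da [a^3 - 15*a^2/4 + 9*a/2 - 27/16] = 3*a^2 - 15*a/2 + 9/2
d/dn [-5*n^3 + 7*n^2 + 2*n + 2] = -15*n^2 + 14*n + 2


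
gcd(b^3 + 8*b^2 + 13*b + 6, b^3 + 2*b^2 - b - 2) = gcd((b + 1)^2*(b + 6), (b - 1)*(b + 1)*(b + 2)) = b + 1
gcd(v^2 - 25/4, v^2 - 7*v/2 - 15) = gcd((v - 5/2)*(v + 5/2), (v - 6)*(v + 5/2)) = v + 5/2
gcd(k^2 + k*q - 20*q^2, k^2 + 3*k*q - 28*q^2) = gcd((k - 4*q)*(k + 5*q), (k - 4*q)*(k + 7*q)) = -k + 4*q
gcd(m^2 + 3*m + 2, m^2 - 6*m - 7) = m + 1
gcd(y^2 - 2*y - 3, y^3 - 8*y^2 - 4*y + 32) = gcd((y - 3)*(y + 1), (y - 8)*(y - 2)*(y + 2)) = 1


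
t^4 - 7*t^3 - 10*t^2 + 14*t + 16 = (t - 8)*(t + 1)*(t - sqrt(2))*(t + sqrt(2))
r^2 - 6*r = r*(r - 6)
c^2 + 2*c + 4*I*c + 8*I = (c + 2)*(c + 4*I)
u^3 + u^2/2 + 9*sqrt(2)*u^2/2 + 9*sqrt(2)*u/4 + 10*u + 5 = (u + 1/2)*(u + 2*sqrt(2))*(u + 5*sqrt(2)/2)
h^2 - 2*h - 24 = (h - 6)*(h + 4)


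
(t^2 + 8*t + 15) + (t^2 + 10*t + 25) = 2*t^2 + 18*t + 40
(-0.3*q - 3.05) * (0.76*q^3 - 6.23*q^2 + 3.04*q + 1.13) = -0.228*q^4 - 0.449*q^3 + 18.0895*q^2 - 9.611*q - 3.4465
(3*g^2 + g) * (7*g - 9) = 21*g^3 - 20*g^2 - 9*g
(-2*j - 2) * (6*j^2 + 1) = -12*j^3 - 12*j^2 - 2*j - 2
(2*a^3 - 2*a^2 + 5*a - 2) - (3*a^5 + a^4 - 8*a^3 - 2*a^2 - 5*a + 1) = -3*a^5 - a^4 + 10*a^3 + 10*a - 3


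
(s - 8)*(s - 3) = s^2 - 11*s + 24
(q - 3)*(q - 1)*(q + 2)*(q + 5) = q^4 + 3*q^3 - 15*q^2 - 19*q + 30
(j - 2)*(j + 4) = j^2 + 2*j - 8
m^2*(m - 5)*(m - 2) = m^4 - 7*m^3 + 10*m^2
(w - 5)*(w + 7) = w^2 + 2*w - 35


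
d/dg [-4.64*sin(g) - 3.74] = -4.64*cos(g)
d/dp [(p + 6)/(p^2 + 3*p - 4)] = (p^2 + 3*p - (p + 6)*(2*p + 3) - 4)/(p^2 + 3*p - 4)^2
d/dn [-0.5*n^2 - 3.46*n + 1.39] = -1.0*n - 3.46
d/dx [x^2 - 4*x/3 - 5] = 2*x - 4/3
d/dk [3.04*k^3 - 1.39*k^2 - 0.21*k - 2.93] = 9.12*k^2 - 2.78*k - 0.21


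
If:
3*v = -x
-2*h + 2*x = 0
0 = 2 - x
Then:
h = 2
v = -2/3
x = 2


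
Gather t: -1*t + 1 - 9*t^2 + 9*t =-9*t^2 + 8*t + 1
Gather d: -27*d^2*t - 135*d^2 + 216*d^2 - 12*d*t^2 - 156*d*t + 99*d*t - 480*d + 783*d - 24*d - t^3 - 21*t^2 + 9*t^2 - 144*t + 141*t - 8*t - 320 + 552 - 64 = d^2*(81 - 27*t) + d*(-12*t^2 - 57*t + 279) - t^3 - 12*t^2 - 11*t + 168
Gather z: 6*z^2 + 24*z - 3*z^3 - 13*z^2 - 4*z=-3*z^3 - 7*z^2 + 20*z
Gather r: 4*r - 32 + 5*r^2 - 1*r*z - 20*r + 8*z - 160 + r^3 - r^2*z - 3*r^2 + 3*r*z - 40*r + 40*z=r^3 + r^2*(2 - z) + r*(2*z - 56) + 48*z - 192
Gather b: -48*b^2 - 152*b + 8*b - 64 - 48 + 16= -48*b^2 - 144*b - 96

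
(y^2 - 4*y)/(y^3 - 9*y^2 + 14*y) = (y - 4)/(y^2 - 9*y + 14)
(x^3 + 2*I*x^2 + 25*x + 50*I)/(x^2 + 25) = x + 2*I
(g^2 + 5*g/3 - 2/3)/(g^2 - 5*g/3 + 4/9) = 3*(g + 2)/(3*g - 4)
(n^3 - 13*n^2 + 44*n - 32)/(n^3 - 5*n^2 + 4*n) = (n - 8)/n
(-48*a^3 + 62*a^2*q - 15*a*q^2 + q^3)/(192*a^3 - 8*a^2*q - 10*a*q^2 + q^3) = (-a + q)/(4*a + q)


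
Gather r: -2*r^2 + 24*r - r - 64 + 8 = -2*r^2 + 23*r - 56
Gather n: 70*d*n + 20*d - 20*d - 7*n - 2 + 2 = n*(70*d - 7)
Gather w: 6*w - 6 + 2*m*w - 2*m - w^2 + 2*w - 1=-2*m - w^2 + w*(2*m + 8) - 7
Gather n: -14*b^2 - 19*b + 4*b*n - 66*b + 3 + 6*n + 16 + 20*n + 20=-14*b^2 - 85*b + n*(4*b + 26) + 39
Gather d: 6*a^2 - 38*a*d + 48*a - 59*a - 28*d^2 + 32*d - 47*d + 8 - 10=6*a^2 - 11*a - 28*d^2 + d*(-38*a - 15) - 2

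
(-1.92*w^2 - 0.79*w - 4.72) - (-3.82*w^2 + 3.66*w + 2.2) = 1.9*w^2 - 4.45*w - 6.92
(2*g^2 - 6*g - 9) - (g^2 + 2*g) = g^2 - 8*g - 9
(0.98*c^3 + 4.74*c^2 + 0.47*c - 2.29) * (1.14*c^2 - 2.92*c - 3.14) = 1.1172*c^5 + 2.542*c^4 - 16.3822*c^3 - 18.8666*c^2 + 5.211*c + 7.1906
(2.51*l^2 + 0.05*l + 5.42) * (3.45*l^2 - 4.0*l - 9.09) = 8.6595*l^4 - 9.8675*l^3 - 4.3169*l^2 - 22.1345*l - 49.2678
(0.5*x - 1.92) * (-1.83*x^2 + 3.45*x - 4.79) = -0.915*x^3 + 5.2386*x^2 - 9.019*x + 9.1968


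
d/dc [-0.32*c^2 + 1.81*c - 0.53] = 1.81 - 0.64*c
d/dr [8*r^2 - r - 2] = 16*r - 1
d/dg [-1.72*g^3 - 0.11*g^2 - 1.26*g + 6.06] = -5.16*g^2 - 0.22*g - 1.26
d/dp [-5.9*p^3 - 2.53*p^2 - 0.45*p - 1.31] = -17.7*p^2 - 5.06*p - 0.45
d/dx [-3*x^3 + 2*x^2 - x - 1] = -9*x^2 + 4*x - 1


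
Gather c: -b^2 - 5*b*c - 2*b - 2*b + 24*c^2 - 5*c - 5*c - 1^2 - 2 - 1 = -b^2 - 4*b + 24*c^2 + c*(-5*b - 10) - 4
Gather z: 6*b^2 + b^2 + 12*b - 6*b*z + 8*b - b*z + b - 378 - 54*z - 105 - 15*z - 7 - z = 7*b^2 + 21*b + z*(-7*b - 70) - 490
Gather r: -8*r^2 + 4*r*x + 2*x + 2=-8*r^2 + 4*r*x + 2*x + 2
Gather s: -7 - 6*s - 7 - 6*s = -12*s - 14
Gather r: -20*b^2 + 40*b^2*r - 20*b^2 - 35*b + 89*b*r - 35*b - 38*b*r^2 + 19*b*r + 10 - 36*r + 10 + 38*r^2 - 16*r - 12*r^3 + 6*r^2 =-40*b^2 - 70*b - 12*r^3 + r^2*(44 - 38*b) + r*(40*b^2 + 108*b - 52) + 20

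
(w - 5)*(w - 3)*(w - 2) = w^3 - 10*w^2 + 31*w - 30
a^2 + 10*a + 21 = (a + 3)*(a + 7)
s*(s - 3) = s^2 - 3*s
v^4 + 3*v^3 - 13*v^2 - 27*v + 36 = (v - 3)*(v - 1)*(v + 3)*(v + 4)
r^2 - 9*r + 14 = (r - 7)*(r - 2)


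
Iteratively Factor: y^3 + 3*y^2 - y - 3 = (y + 1)*(y^2 + 2*y - 3) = (y - 1)*(y + 1)*(y + 3)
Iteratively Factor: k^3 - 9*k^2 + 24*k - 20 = (k - 5)*(k^2 - 4*k + 4) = (k - 5)*(k - 2)*(k - 2)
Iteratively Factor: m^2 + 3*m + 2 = (m + 2)*(m + 1)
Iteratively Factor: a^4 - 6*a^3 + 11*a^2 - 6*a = (a - 2)*(a^3 - 4*a^2 + 3*a) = (a - 3)*(a - 2)*(a^2 - a) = (a - 3)*(a - 2)*(a - 1)*(a)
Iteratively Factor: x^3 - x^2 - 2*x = (x - 2)*(x^2 + x) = x*(x - 2)*(x + 1)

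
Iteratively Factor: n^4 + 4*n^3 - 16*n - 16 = (n + 2)*(n^3 + 2*n^2 - 4*n - 8) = (n - 2)*(n + 2)*(n^2 + 4*n + 4) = (n - 2)*(n + 2)^2*(n + 2)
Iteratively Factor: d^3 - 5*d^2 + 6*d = (d)*(d^2 - 5*d + 6) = d*(d - 2)*(d - 3)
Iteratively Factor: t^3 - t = (t)*(t^2 - 1) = t*(t - 1)*(t + 1)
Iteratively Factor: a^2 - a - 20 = (a + 4)*(a - 5)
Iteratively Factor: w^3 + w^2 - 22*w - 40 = (w + 2)*(w^2 - w - 20) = (w - 5)*(w + 2)*(w + 4)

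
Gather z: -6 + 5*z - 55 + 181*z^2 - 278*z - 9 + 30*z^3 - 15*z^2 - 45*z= 30*z^3 + 166*z^2 - 318*z - 70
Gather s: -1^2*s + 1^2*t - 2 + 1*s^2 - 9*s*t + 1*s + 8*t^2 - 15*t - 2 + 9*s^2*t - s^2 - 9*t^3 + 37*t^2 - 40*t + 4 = 9*s^2*t - 9*s*t - 9*t^3 + 45*t^2 - 54*t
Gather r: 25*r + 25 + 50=25*r + 75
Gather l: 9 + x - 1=x + 8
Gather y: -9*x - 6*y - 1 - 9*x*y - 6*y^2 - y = -9*x - 6*y^2 + y*(-9*x - 7) - 1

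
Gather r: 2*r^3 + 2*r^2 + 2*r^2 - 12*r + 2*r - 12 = 2*r^3 + 4*r^2 - 10*r - 12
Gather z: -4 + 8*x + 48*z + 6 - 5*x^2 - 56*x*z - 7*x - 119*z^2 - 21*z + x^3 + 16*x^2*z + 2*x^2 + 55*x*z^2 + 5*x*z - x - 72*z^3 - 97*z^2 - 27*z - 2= x^3 - 3*x^2 - 72*z^3 + z^2*(55*x - 216) + z*(16*x^2 - 51*x)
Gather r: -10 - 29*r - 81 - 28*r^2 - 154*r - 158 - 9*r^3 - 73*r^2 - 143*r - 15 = -9*r^3 - 101*r^2 - 326*r - 264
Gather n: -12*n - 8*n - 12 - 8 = -20*n - 20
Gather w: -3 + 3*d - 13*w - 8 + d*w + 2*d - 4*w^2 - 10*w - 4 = 5*d - 4*w^2 + w*(d - 23) - 15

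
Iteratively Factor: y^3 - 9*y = (y - 3)*(y^2 + 3*y) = (y - 3)*(y + 3)*(y)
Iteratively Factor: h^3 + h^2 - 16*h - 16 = (h + 4)*(h^2 - 3*h - 4) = (h - 4)*(h + 4)*(h + 1)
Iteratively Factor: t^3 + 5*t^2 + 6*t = (t + 2)*(t^2 + 3*t) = t*(t + 2)*(t + 3)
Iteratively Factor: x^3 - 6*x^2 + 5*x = (x - 5)*(x^2 - x) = x*(x - 5)*(x - 1)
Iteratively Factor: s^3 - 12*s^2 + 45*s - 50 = (s - 2)*(s^2 - 10*s + 25) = (s - 5)*(s - 2)*(s - 5)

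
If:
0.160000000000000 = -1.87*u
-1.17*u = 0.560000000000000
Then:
No Solution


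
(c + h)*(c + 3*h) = c^2 + 4*c*h + 3*h^2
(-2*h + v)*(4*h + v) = -8*h^2 + 2*h*v + v^2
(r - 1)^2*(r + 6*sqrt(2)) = r^3 - 2*r^2 + 6*sqrt(2)*r^2 - 12*sqrt(2)*r + r + 6*sqrt(2)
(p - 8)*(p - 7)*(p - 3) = p^3 - 18*p^2 + 101*p - 168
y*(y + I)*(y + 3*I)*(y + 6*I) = y^4 + 10*I*y^3 - 27*y^2 - 18*I*y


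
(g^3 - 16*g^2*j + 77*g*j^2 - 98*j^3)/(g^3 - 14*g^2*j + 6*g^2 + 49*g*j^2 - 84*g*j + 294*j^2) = (g - 2*j)/(g + 6)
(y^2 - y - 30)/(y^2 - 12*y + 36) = (y + 5)/(y - 6)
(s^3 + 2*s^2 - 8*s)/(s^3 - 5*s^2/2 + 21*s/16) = 16*(s^2 + 2*s - 8)/(16*s^2 - 40*s + 21)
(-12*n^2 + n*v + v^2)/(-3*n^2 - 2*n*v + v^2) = (4*n + v)/(n + v)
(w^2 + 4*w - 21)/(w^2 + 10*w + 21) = (w - 3)/(w + 3)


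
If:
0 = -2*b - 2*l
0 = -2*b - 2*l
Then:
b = -l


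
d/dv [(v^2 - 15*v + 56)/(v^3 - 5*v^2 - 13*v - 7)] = (17 - v)/(v^3 + 3*v^2 + 3*v + 1)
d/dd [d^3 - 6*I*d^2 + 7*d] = 3*d^2 - 12*I*d + 7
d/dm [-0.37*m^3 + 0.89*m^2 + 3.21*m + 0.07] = -1.11*m^2 + 1.78*m + 3.21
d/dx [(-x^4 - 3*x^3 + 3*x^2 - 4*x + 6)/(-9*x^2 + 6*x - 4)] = (18*x^5 + 9*x^4 - 20*x^3 + 18*x^2 + 84*x - 20)/(81*x^4 - 108*x^3 + 108*x^2 - 48*x + 16)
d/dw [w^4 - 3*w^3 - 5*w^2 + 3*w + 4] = 4*w^3 - 9*w^2 - 10*w + 3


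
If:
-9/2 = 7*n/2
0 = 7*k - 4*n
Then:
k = -36/49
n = -9/7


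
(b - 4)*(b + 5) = b^2 + b - 20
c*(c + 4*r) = c^2 + 4*c*r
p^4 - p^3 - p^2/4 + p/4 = p*(p - 1)*(p - 1/2)*(p + 1/2)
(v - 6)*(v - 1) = v^2 - 7*v + 6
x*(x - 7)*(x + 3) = x^3 - 4*x^2 - 21*x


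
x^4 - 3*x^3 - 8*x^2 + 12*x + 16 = (x - 4)*(x - 2)*(x + 1)*(x + 2)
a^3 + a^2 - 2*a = a*(a - 1)*(a + 2)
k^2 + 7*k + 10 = (k + 2)*(k + 5)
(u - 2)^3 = u^3 - 6*u^2 + 12*u - 8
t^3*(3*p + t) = 3*p*t^3 + t^4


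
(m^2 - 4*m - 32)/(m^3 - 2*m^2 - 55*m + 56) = (m + 4)/(m^2 + 6*m - 7)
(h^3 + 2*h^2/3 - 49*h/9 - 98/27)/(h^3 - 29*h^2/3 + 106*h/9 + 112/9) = (h + 7/3)/(h - 8)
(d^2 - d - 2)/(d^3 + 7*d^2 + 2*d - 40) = (d + 1)/(d^2 + 9*d + 20)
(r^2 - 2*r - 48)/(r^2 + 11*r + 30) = (r - 8)/(r + 5)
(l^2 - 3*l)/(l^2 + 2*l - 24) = l*(l - 3)/(l^2 + 2*l - 24)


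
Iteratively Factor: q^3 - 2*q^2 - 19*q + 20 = (q - 1)*(q^2 - q - 20) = (q - 1)*(q + 4)*(q - 5)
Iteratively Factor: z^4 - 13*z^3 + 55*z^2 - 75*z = (z - 5)*(z^3 - 8*z^2 + 15*z) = (z - 5)*(z - 3)*(z^2 - 5*z) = (z - 5)^2*(z - 3)*(z)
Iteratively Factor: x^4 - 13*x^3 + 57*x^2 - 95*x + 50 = (x - 5)*(x^3 - 8*x^2 + 17*x - 10) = (x - 5)^2*(x^2 - 3*x + 2) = (x - 5)^2*(x - 1)*(x - 2)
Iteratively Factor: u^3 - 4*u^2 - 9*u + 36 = (u + 3)*(u^2 - 7*u + 12) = (u - 3)*(u + 3)*(u - 4)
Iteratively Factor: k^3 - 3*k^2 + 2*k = (k - 2)*(k^2 - k) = k*(k - 2)*(k - 1)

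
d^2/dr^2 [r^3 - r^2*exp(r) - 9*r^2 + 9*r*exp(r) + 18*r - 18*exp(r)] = -r^2*exp(r) + 5*r*exp(r) + 6*r - 2*exp(r) - 18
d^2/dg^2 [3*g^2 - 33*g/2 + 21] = 6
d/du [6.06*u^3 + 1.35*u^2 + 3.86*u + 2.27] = 18.18*u^2 + 2.7*u + 3.86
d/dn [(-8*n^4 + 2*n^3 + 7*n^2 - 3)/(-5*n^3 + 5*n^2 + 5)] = n*(8*n^5 - 16*n^4 + 9*n^3 - 32*n^2 - 3*n + 20)/(5*(n^6 - 2*n^5 + n^4 - 2*n^3 + 2*n^2 + 1))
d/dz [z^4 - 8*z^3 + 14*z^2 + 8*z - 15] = 4*z^3 - 24*z^2 + 28*z + 8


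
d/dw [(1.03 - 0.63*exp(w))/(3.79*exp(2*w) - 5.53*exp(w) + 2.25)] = (2.3877*exp(2*w) - 7.8074*exp(w) + 4.2784)*exp(w)/(14.3641*exp(4*w) - 41.9174*exp(3*w) + 47.6359*exp(2*w) - 24.885*exp(w) + 5.0625)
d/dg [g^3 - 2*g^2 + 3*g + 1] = 3*g^2 - 4*g + 3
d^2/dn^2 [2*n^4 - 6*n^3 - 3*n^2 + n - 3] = 24*n^2 - 36*n - 6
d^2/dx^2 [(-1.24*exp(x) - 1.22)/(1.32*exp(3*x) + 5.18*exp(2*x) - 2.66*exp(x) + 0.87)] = (-8.642304*exp(6*x) - 44.567424*exp(5*x) - 142.44832*exp(4*x) - 120.948288*exp(3*x) + 96.568944*exp(2*x) + 10.490368*exp(x) - 3.76188)*exp(x)/(2.299968*exp(9*x) + 27.076896*exp(8*x) + 92.351952*exp(7*x) + 34.4114*exp(6*x) - 150.410904*exp(5*x) + 161.658924*exp(4*x) - 87.749108*exp(3*x) + 30.229542*exp(2*x) - 6.040062*exp(x) + 0.658503)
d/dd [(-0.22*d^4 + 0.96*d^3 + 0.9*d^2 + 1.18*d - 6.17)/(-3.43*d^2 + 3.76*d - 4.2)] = (1.5092*d^5 - 5.7744*d^4 + 10.9152*d^3 - 4.6646*d^2 - 49.8862*d + 18.2432)/(11.7649*d^4 - 25.7936*d^3 + 42.9496*d^2 - 31.584*d + 17.64)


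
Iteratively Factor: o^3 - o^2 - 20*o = (o - 5)*(o^2 + 4*o) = (o - 5)*(o + 4)*(o)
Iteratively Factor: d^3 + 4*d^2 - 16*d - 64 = (d + 4)*(d^2 - 16) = (d + 4)^2*(d - 4)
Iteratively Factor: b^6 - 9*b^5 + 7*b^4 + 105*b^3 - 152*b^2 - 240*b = (b - 4)*(b^5 - 5*b^4 - 13*b^3 + 53*b^2 + 60*b) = (b - 4)^2*(b^4 - b^3 - 17*b^2 - 15*b) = (b - 5)*(b - 4)^2*(b^3 + 4*b^2 + 3*b) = b*(b - 5)*(b - 4)^2*(b^2 + 4*b + 3) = b*(b - 5)*(b - 4)^2*(b + 1)*(b + 3)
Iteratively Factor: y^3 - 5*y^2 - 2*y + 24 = (y - 3)*(y^2 - 2*y - 8) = (y - 4)*(y - 3)*(y + 2)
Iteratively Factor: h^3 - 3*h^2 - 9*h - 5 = (h - 5)*(h^2 + 2*h + 1) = (h - 5)*(h + 1)*(h + 1)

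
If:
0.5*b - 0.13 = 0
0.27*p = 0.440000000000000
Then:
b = 0.26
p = 1.63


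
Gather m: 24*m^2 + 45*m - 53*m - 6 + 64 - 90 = 24*m^2 - 8*m - 32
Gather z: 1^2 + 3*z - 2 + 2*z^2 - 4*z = 2*z^2 - z - 1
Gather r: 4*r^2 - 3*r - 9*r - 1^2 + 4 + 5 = 4*r^2 - 12*r + 8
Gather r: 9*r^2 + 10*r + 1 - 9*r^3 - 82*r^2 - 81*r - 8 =-9*r^3 - 73*r^2 - 71*r - 7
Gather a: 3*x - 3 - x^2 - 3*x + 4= 1 - x^2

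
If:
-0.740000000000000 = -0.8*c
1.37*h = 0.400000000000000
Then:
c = 0.92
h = 0.29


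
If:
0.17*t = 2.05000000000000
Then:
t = 12.06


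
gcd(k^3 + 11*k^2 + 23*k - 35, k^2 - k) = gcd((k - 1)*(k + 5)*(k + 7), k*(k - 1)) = k - 1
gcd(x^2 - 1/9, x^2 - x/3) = x - 1/3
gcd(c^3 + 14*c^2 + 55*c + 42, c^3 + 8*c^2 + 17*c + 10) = c + 1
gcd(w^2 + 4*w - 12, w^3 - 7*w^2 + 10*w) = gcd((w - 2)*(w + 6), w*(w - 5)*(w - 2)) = w - 2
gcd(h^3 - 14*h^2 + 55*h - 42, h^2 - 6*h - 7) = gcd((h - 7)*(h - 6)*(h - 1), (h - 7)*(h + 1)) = h - 7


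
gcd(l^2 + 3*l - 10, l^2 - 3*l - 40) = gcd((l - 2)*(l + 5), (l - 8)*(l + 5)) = l + 5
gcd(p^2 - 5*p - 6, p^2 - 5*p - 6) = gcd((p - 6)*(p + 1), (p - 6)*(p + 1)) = p^2 - 5*p - 6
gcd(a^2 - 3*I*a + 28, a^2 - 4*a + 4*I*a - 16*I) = a + 4*I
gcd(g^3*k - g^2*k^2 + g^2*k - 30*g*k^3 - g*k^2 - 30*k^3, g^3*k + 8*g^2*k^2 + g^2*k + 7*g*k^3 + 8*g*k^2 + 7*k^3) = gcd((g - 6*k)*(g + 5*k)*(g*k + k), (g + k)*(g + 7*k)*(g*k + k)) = g*k + k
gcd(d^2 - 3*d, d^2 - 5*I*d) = d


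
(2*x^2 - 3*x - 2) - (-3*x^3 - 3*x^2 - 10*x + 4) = 3*x^3 + 5*x^2 + 7*x - 6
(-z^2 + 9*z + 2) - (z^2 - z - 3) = -2*z^2 + 10*z + 5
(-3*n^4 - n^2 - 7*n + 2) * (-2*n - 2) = 6*n^5 + 6*n^4 + 2*n^3 + 16*n^2 + 10*n - 4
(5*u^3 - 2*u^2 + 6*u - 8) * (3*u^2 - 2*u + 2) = 15*u^5 - 16*u^4 + 32*u^3 - 40*u^2 + 28*u - 16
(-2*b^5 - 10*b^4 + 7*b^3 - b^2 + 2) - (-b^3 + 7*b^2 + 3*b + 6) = -2*b^5 - 10*b^4 + 8*b^3 - 8*b^2 - 3*b - 4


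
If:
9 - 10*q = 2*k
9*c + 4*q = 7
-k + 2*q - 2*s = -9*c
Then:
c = 31/27 - 8*s/27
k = 26/3 - 10*s/3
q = 2*s/3 - 5/6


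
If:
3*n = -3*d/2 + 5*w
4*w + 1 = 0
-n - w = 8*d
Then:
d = 4/45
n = -83/180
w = -1/4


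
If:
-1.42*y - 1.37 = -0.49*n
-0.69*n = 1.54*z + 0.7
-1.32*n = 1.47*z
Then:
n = 1.01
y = -0.62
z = -0.91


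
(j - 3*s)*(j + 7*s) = j^2 + 4*j*s - 21*s^2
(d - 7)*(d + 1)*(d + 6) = d^3 - 43*d - 42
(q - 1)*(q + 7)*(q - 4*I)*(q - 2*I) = q^4 + 6*q^3 - 6*I*q^3 - 15*q^2 - 36*I*q^2 - 48*q + 42*I*q + 56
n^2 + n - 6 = (n - 2)*(n + 3)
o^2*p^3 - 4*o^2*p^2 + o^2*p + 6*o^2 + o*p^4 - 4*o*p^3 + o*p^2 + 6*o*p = (o + p)*(p - 3)*(p - 2)*(o*p + o)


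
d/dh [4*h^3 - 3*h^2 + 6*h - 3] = 12*h^2 - 6*h + 6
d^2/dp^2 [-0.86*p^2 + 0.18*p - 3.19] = -1.72000000000000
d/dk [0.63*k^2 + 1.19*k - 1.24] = 1.26*k + 1.19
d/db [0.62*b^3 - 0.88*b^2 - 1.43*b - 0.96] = 1.86*b^2 - 1.76*b - 1.43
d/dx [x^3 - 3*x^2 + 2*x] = 3*x^2 - 6*x + 2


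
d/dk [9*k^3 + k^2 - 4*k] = 27*k^2 + 2*k - 4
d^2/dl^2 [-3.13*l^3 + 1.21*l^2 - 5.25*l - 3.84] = 2.42 - 18.78*l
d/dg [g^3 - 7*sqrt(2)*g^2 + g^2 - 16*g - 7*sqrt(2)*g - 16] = 3*g^2 - 14*sqrt(2)*g + 2*g - 16 - 7*sqrt(2)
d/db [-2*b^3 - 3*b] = -6*b^2 - 3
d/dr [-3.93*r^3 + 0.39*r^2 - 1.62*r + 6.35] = -11.79*r^2 + 0.78*r - 1.62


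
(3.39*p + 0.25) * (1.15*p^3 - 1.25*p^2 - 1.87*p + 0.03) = 3.8985*p^4 - 3.95*p^3 - 6.6518*p^2 - 0.3658*p + 0.0075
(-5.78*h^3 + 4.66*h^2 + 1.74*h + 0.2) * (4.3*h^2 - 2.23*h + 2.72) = -24.854*h^5 + 32.9274*h^4 - 18.6314*h^3 + 9.655*h^2 + 4.2868*h + 0.544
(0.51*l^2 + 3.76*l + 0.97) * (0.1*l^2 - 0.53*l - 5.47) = 0.051*l^4 + 0.1057*l^3 - 4.6855*l^2 - 21.0813*l - 5.3059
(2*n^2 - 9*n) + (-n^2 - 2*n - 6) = n^2 - 11*n - 6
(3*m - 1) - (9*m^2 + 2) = -9*m^2 + 3*m - 3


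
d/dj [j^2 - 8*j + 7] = 2*j - 8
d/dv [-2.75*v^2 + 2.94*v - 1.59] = 2.94 - 5.5*v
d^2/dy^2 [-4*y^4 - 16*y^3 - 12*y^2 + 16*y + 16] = -48*y^2 - 96*y - 24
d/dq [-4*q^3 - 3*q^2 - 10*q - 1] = -12*q^2 - 6*q - 10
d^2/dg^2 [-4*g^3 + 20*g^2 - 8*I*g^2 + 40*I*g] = -24*g + 40 - 16*I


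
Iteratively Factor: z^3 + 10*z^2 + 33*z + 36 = (z + 3)*(z^2 + 7*z + 12) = (z + 3)*(z + 4)*(z + 3)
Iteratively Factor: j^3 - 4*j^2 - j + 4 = (j - 1)*(j^2 - 3*j - 4) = (j - 4)*(j - 1)*(j + 1)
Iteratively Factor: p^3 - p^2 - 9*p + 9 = (p - 3)*(p^2 + 2*p - 3) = (p - 3)*(p - 1)*(p + 3)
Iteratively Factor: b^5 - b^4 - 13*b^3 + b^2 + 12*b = (b - 4)*(b^4 + 3*b^3 - b^2 - 3*b) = (b - 4)*(b + 1)*(b^3 + 2*b^2 - 3*b) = b*(b - 4)*(b + 1)*(b^2 + 2*b - 3) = b*(b - 4)*(b + 1)*(b + 3)*(b - 1)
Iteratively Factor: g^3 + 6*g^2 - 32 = (g + 4)*(g^2 + 2*g - 8) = (g + 4)^2*(g - 2)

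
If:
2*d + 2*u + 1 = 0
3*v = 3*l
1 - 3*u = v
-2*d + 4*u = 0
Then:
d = -1/3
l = 3/2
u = -1/6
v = 3/2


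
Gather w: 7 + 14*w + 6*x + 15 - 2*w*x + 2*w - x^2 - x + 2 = w*(16 - 2*x) - x^2 + 5*x + 24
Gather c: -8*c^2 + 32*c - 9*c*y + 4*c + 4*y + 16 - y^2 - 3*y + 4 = -8*c^2 + c*(36 - 9*y) - y^2 + y + 20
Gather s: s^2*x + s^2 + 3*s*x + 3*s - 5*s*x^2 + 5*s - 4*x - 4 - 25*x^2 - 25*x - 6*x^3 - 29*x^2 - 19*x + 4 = s^2*(x + 1) + s*(-5*x^2 + 3*x + 8) - 6*x^3 - 54*x^2 - 48*x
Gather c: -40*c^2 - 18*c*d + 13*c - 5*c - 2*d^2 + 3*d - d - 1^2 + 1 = -40*c^2 + c*(8 - 18*d) - 2*d^2 + 2*d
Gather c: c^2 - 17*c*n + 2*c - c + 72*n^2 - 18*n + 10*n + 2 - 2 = c^2 + c*(1 - 17*n) + 72*n^2 - 8*n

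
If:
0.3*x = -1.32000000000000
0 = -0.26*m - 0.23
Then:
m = -0.88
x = -4.40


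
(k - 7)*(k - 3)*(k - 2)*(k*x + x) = k^4*x - 11*k^3*x + 29*k^2*x - k*x - 42*x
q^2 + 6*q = q*(q + 6)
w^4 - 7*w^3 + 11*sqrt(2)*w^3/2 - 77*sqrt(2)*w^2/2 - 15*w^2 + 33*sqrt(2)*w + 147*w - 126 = (w - 6)*(w - 1)*(w - 3*sqrt(2)/2)*(w + 7*sqrt(2))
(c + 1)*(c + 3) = c^2 + 4*c + 3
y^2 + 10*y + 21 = (y + 3)*(y + 7)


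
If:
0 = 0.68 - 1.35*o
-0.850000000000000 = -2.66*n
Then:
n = 0.32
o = 0.50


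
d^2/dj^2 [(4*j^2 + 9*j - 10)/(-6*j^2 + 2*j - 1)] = 12*(-62*j^3 + 192*j^2 - 33*j - 7)/(216*j^6 - 216*j^5 + 180*j^4 - 80*j^3 + 30*j^2 - 6*j + 1)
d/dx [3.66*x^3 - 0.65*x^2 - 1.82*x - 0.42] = 10.98*x^2 - 1.3*x - 1.82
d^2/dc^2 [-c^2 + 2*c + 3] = -2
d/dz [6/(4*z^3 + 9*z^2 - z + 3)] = 6*(-12*z^2 - 18*z + 1)/(4*z^3 + 9*z^2 - z + 3)^2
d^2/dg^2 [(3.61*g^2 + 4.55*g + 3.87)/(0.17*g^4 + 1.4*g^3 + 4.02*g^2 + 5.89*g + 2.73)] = (0.625974000000001*g^8 + 6.73302000000001*g^7 + 28.780312*g^6 + 56.4203039999999*g^5 + 46.11897*g^4 + 29.6562280000003*g^3 + 98.7727680000005*g^2 + 161.445096*g + 91.058118)/(0.004913*g^12 + 0.12138*g^11 + 1.348134*g^10 + 8.995223*g^9 + 40.527015*g^8 + 130.556676*g^7 + 308.797791*g^6 + 539.849022*g^5 + 689.610861*g^4 + 623.481013*g^3 + 374.010273*g^2 + 131.692743*g + 20.346417)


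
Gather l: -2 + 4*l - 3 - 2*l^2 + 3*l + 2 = -2*l^2 + 7*l - 3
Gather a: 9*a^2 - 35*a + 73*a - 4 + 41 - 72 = 9*a^2 + 38*a - 35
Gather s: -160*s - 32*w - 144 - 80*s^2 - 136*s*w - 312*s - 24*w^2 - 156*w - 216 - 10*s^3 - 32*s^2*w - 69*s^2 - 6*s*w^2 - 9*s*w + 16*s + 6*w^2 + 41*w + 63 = -10*s^3 + s^2*(-32*w - 149) + s*(-6*w^2 - 145*w - 456) - 18*w^2 - 147*w - 297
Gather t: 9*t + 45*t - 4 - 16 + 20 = 54*t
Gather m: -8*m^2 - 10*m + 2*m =-8*m^2 - 8*m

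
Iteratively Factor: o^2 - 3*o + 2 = (o - 2)*(o - 1)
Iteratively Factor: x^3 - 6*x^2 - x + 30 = (x + 2)*(x^2 - 8*x + 15) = (x - 5)*(x + 2)*(x - 3)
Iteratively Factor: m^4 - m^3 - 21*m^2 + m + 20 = (m + 1)*(m^3 - 2*m^2 - 19*m + 20) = (m - 5)*(m + 1)*(m^2 + 3*m - 4) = (m - 5)*(m - 1)*(m + 1)*(m + 4)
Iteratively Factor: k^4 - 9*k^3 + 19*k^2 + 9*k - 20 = (k - 1)*(k^3 - 8*k^2 + 11*k + 20) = (k - 1)*(k + 1)*(k^2 - 9*k + 20) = (k - 4)*(k - 1)*(k + 1)*(k - 5)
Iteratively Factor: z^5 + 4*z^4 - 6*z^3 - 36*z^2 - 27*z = (z + 3)*(z^4 + z^3 - 9*z^2 - 9*z) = (z + 1)*(z + 3)*(z^3 - 9*z) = z*(z + 1)*(z + 3)*(z^2 - 9) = z*(z + 1)*(z + 3)^2*(z - 3)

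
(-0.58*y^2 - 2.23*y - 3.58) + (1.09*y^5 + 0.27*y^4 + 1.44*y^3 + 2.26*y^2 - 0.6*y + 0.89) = 1.09*y^5 + 0.27*y^4 + 1.44*y^3 + 1.68*y^2 - 2.83*y - 2.69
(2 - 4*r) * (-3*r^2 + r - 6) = 12*r^3 - 10*r^2 + 26*r - 12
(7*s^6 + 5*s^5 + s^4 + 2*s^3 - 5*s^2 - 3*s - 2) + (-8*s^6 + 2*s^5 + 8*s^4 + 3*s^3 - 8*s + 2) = -s^6 + 7*s^5 + 9*s^4 + 5*s^3 - 5*s^2 - 11*s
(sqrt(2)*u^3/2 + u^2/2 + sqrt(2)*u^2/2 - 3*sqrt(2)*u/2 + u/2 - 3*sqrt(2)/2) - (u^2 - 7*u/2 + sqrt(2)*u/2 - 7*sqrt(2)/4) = sqrt(2)*u^3/2 - u^2/2 + sqrt(2)*u^2/2 - 2*sqrt(2)*u + 4*u + sqrt(2)/4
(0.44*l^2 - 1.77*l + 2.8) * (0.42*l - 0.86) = 0.1848*l^3 - 1.1218*l^2 + 2.6982*l - 2.408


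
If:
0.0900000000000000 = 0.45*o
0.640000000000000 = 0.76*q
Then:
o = 0.20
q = 0.84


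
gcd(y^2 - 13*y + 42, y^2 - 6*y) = y - 6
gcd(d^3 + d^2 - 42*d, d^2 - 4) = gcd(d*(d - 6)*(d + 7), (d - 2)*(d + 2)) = 1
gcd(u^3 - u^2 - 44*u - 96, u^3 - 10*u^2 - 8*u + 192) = u^2 - 4*u - 32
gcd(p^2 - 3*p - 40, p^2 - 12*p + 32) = p - 8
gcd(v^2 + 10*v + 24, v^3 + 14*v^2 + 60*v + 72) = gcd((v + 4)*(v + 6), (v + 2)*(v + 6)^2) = v + 6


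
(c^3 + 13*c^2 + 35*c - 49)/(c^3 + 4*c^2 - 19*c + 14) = (c + 7)/(c - 2)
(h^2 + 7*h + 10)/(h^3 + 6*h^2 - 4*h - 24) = (h + 5)/(h^2 + 4*h - 12)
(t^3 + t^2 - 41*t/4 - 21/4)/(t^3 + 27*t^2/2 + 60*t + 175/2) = (2*t^2 - 5*t - 3)/(2*(t^2 + 10*t + 25))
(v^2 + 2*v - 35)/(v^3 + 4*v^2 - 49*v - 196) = (v - 5)/(v^2 - 3*v - 28)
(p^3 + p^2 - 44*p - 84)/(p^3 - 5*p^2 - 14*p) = (p + 6)/p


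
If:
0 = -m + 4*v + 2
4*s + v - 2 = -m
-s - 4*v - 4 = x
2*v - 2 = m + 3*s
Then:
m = 78/7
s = -20/7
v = 16/7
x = -72/7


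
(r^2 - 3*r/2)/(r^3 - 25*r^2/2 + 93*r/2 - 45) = r/(r^2 - 11*r + 30)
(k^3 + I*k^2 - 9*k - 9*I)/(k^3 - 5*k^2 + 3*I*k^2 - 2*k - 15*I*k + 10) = (k^2 - 9)/(k^2 + k*(-5 + 2*I) - 10*I)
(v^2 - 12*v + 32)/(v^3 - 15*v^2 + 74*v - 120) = (v - 8)/(v^2 - 11*v + 30)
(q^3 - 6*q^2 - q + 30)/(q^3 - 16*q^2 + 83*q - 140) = (q^2 - q - 6)/(q^2 - 11*q + 28)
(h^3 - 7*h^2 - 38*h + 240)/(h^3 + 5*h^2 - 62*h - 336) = (h - 5)/(h + 7)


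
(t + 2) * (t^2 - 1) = t^3 + 2*t^2 - t - 2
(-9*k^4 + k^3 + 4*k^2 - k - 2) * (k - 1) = -9*k^5 + 10*k^4 + 3*k^3 - 5*k^2 - k + 2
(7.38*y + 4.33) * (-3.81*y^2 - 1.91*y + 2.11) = -28.1178*y^3 - 30.5931*y^2 + 7.3015*y + 9.1363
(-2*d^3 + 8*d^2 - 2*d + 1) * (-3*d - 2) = 6*d^4 - 20*d^3 - 10*d^2 + d - 2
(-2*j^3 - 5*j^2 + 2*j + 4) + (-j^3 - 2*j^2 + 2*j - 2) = -3*j^3 - 7*j^2 + 4*j + 2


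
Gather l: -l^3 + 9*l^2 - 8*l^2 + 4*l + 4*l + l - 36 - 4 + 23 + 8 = -l^3 + l^2 + 9*l - 9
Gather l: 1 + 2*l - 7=2*l - 6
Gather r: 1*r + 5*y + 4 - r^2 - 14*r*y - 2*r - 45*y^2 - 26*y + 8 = -r^2 + r*(-14*y - 1) - 45*y^2 - 21*y + 12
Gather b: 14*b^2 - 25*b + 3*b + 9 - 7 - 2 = 14*b^2 - 22*b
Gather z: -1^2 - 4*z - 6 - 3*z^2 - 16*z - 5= -3*z^2 - 20*z - 12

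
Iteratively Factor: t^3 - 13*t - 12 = (t + 3)*(t^2 - 3*t - 4) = (t - 4)*(t + 3)*(t + 1)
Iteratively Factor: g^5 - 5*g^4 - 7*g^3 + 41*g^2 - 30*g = (g - 5)*(g^4 - 7*g^2 + 6*g) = (g - 5)*(g + 3)*(g^3 - 3*g^2 + 2*g) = g*(g - 5)*(g + 3)*(g^2 - 3*g + 2) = g*(g - 5)*(g - 2)*(g + 3)*(g - 1)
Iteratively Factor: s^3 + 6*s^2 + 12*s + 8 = (s + 2)*(s^2 + 4*s + 4) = (s + 2)^2*(s + 2)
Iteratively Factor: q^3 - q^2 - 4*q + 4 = (q - 1)*(q^2 - 4) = (q - 2)*(q - 1)*(q + 2)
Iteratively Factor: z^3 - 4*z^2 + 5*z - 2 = (z - 1)*(z^2 - 3*z + 2) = (z - 1)^2*(z - 2)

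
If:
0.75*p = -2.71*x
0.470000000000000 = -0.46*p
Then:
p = -1.02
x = 0.28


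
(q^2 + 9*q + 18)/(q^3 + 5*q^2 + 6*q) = (q + 6)/(q*(q + 2))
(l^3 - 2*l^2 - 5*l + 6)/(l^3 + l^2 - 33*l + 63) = (l^2 + l - 2)/(l^2 + 4*l - 21)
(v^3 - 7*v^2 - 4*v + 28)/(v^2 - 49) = (v^2 - 4)/(v + 7)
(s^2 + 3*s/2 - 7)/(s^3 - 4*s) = (s + 7/2)/(s*(s + 2))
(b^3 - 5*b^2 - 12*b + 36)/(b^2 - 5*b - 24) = (b^2 - 8*b + 12)/(b - 8)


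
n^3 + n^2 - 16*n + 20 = (n - 2)^2*(n + 5)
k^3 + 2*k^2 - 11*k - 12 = (k - 3)*(k + 1)*(k + 4)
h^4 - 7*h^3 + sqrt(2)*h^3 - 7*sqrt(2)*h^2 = h^2*(h - 7)*(h + sqrt(2))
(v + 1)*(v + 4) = v^2 + 5*v + 4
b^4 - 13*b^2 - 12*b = b*(b - 4)*(b + 1)*(b + 3)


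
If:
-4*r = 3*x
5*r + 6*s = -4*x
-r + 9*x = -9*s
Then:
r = 0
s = 0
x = 0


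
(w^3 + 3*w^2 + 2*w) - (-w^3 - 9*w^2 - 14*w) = 2*w^3 + 12*w^2 + 16*w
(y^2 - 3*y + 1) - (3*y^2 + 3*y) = -2*y^2 - 6*y + 1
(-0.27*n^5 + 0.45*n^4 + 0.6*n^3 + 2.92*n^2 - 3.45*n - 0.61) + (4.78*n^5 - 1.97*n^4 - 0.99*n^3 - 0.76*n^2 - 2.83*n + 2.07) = 4.51*n^5 - 1.52*n^4 - 0.39*n^3 + 2.16*n^2 - 6.28*n + 1.46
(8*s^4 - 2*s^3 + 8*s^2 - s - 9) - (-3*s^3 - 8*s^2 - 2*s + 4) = 8*s^4 + s^3 + 16*s^2 + s - 13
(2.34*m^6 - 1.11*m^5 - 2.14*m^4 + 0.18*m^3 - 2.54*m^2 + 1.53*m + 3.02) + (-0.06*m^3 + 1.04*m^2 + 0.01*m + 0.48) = 2.34*m^6 - 1.11*m^5 - 2.14*m^4 + 0.12*m^3 - 1.5*m^2 + 1.54*m + 3.5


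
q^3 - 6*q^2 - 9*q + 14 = (q - 7)*(q - 1)*(q + 2)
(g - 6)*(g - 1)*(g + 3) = g^3 - 4*g^2 - 15*g + 18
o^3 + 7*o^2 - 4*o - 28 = (o - 2)*(o + 2)*(o + 7)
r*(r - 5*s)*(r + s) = r^3 - 4*r^2*s - 5*r*s^2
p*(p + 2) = p^2 + 2*p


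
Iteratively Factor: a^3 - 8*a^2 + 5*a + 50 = (a - 5)*(a^2 - 3*a - 10) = (a - 5)*(a + 2)*(a - 5)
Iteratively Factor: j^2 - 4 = (j - 2)*(j + 2)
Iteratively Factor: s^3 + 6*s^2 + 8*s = (s)*(s^2 + 6*s + 8) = s*(s + 4)*(s + 2)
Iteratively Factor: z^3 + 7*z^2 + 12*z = (z)*(z^2 + 7*z + 12) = z*(z + 4)*(z + 3)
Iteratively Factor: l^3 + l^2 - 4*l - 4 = (l + 2)*(l^2 - l - 2) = (l - 2)*(l + 2)*(l + 1)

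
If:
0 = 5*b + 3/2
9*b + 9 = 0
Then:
No Solution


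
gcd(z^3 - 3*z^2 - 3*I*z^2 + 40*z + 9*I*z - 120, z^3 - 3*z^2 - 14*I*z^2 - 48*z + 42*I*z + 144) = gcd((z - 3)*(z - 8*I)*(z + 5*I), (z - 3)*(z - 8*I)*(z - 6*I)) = z^2 + z*(-3 - 8*I) + 24*I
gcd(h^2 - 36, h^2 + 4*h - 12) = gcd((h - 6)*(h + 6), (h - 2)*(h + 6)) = h + 6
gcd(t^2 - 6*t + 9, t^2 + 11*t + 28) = 1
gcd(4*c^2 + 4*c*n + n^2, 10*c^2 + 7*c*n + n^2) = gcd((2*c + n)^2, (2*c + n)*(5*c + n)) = 2*c + n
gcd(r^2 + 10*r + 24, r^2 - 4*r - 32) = r + 4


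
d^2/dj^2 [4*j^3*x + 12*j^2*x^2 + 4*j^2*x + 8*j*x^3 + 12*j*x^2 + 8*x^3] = 8*x*(3*j + 3*x + 1)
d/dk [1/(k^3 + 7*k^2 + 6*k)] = (-3*k^2 - 14*k - 6)/(k^2*(k^2 + 7*k + 6)^2)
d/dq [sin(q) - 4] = cos(q)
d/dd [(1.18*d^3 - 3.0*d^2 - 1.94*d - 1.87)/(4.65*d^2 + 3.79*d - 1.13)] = (5.487*d^4 + 8.9444*d^3 - 6.3492*d^2 + 24.171*d + 9.2795)/(21.6225*d^4 + 35.247*d^3 + 3.8551*d^2 - 8.5654*d + 1.2769)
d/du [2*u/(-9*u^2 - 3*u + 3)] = 2*(3*u^2 + 1)/(3*(9*u^4 + 6*u^3 - 5*u^2 - 2*u + 1))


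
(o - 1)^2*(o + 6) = o^3 + 4*o^2 - 11*o + 6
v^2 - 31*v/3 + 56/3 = (v - 8)*(v - 7/3)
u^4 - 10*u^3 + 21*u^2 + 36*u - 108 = (u - 6)*(u - 3)^2*(u + 2)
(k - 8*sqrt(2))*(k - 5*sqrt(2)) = k^2 - 13*sqrt(2)*k + 80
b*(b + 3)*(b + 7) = b^3 + 10*b^2 + 21*b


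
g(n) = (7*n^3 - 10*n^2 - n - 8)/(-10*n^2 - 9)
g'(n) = 20*n*(7*n^3 - 10*n^2 - n - 8)/(-10*n^2 - 9)^2 + (21*n^2 - 20*n - 1)/(-10*n^2 - 9) = (-70*n^4 - 199*n^2 + 20*n + 9)/(100*n^4 + 180*n^2 + 81)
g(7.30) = -4.01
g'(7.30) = -0.71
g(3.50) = -1.26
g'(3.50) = -0.74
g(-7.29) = 6.00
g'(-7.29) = -0.71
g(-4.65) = 4.10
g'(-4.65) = -0.73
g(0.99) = 0.64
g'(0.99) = -0.66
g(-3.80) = 3.47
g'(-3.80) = -0.75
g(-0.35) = 0.90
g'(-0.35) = -0.22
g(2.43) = -0.46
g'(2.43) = -0.77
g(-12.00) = 9.34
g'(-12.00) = -0.71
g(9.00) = -5.22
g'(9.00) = -0.71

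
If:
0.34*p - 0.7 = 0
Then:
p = 2.06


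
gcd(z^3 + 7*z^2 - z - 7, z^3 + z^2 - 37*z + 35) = z^2 + 6*z - 7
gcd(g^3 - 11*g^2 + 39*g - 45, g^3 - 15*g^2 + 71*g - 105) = g^2 - 8*g + 15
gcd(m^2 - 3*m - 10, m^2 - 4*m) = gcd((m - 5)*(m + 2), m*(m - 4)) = 1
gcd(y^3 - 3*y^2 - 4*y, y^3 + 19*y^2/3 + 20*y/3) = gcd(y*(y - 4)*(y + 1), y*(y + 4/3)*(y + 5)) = y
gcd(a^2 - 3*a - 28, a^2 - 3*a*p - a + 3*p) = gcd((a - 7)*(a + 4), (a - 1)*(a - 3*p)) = 1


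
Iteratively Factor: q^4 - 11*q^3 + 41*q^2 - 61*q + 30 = (q - 1)*(q^3 - 10*q^2 + 31*q - 30) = (q - 3)*(q - 1)*(q^2 - 7*q + 10) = (q - 3)*(q - 2)*(q - 1)*(q - 5)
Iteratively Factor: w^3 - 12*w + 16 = (w - 2)*(w^2 + 2*w - 8) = (w - 2)*(w + 4)*(w - 2)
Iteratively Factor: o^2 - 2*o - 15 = (o - 5)*(o + 3)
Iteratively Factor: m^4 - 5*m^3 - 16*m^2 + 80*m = (m)*(m^3 - 5*m^2 - 16*m + 80) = m*(m - 5)*(m^2 - 16) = m*(m - 5)*(m + 4)*(m - 4)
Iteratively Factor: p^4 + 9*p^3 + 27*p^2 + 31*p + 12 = (p + 1)*(p^3 + 8*p^2 + 19*p + 12) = (p + 1)*(p + 4)*(p^2 + 4*p + 3) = (p + 1)*(p + 3)*(p + 4)*(p + 1)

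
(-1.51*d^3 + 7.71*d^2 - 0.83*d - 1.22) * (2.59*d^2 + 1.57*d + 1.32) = -3.9109*d^5 + 17.5982*d^4 + 7.9618*d^3 + 5.7143*d^2 - 3.011*d - 1.6104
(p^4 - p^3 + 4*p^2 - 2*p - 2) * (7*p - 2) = 7*p^5 - 9*p^4 + 30*p^3 - 22*p^2 - 10*p + 4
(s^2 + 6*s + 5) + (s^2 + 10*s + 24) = 2*s^2 + 16*s + 29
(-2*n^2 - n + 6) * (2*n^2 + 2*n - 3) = -4*n^4 - 6*n^3 + 16*n^2 + 15*n - 18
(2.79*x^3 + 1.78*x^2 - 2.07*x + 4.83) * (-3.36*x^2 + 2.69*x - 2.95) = -9.3744*x^5 + 1.5243*x^4 + 3.5129*x^3 - 27.0481*x^2 + 19.0992*x - 14.2485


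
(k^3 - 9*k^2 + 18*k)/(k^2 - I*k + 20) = k*(k^2 - 9*k + 18)/(k^2 - I*k + 20)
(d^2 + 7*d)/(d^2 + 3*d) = (d + 7)/(d + 3)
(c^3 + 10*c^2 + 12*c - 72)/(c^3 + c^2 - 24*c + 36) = (c + 6)/(c - 3)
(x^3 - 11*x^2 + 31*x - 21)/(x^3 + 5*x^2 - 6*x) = (x^2 - 10*x + 21)/(x*(x + 6))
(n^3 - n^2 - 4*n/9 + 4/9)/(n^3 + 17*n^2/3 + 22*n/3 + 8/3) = (3*n^2 - 5*n + 2)/(3*(n^2 + 5*n + 4))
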